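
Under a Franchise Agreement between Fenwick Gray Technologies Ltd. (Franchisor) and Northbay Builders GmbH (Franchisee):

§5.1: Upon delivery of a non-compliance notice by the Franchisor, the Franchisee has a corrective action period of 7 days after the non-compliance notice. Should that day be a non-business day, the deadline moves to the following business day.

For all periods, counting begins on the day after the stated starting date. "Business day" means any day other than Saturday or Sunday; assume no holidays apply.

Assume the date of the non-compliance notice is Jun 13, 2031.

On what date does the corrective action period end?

Jun 20, 2031

The last day of the corrective action period: Jun 13, 2031 + 7 days = Jun 20, 2031. Jun 20, 2031 is a Friday, so no roll-forward applies.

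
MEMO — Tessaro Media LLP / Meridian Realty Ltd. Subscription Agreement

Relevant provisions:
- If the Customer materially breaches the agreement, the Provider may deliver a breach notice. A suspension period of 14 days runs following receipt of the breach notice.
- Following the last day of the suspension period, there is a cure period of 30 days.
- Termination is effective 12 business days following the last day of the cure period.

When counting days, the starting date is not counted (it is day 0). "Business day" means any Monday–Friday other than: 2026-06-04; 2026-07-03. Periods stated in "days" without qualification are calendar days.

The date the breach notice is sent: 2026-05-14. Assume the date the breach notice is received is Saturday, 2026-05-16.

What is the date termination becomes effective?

2026-07-16

Adding 14 calendar days to 2026-05-16 gives 2026-05-30, which is the last day of the suspension period.
Adding 30 calendar days to 2026-05-30 gives 2026-06-29, which is the last day of the cure period.
The date termination becomes effective: 12 business days after Monday, 2026-06-29, skipping weekends and the listed holiday on Jul 3 — Jun 30, Jul 1, Jul 2, Jul 6, …, Jul 14, Jul 15, Jul 16 — lands on Thursday, 2026-07-16.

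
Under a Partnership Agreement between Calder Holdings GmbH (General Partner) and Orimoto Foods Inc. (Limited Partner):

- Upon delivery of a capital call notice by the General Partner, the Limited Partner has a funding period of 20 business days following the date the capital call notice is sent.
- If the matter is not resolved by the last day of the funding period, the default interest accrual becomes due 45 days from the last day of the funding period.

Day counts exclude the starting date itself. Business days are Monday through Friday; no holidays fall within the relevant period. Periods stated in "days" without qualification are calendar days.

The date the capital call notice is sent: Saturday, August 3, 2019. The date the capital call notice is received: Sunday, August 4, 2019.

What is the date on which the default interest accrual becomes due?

From Saturday, August 3, 2019, 20 business days (Aug 5, Aug 6, Aug 7, Aug 8, …, Aug 28, Aug 29, Aug 30, skipping weekends) brings us to Friday, August 30, 2019, which is the last day of the funding period.
The date on which the default interest accrual becomes due: 45 calendar days after August 30, 2019 is October 14, 2019.

October 14, 2019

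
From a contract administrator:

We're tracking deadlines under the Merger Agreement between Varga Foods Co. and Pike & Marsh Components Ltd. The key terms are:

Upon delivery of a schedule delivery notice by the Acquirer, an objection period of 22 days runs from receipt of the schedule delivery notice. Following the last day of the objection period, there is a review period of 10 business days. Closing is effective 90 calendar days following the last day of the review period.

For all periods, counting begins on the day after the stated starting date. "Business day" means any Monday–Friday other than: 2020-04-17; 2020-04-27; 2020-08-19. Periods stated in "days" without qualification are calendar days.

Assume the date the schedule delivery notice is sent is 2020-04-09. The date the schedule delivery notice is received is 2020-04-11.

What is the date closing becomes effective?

2020-08-13

The last day of the objection period: 2020-04-11 + 22 days = 2020-05-03.
From Sunday, 2020-05-03, 10 business days (May 4, May 5, May 6, May 7, May 8, May 11, May 12, May 13, May 14, May 15, skipping weekends) brings us to Friday, 2020-05-15, which is the last day of the review period.
The date closing becomes effective: 90 calendar days after 2020-05-15 is 2020-08-13.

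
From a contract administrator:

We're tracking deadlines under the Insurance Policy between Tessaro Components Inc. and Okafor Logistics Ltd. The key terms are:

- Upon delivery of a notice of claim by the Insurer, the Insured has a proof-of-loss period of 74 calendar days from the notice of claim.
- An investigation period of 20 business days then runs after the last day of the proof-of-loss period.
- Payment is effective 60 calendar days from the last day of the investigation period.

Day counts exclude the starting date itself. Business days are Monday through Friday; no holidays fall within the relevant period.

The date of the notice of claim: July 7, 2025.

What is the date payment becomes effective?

December 16, 2025

The last day of the proof-of-loss period: July 7, 2025 + 74 days = September 19, 2025.
The last day of the investigation period: 20 business days after Friday, September 19, 2025, skipping weekends — Sep 22, Sep 23, Sep 24, Sep 25, …, Oct 15, Oct 16, Oct 17 — lands on Friday, October 17, 2025.
The date payment becomes effective: October 17, 2025 + 60 days = December 16, 2025.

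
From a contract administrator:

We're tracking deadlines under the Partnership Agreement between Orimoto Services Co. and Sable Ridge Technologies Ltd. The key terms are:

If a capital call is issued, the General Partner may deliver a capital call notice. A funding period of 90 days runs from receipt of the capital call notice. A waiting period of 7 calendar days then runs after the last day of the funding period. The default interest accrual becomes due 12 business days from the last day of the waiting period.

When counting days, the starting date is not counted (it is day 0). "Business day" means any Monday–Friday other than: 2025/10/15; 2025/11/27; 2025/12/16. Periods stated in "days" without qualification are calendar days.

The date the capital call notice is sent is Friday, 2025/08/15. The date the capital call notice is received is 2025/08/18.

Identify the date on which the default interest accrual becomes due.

The last day of the funding period: 90 calendar days after 2025/08/18 is 2025/11/16.
The last day of the waiting period: 7 calendar days after 2025/11/16 is 2025/11/23.
The date on which the default interest accrual becomes due: counting 12 business days from Sunday, 2025/11/23 (Nov 24, Nov 25, Nov 26, Nov 28, …, Dec 8, Dec 9, Dec 10, skipping weekends and the listed holiday on Nov 27) reaches Wednesday, 2025/12/10.

2025/12/10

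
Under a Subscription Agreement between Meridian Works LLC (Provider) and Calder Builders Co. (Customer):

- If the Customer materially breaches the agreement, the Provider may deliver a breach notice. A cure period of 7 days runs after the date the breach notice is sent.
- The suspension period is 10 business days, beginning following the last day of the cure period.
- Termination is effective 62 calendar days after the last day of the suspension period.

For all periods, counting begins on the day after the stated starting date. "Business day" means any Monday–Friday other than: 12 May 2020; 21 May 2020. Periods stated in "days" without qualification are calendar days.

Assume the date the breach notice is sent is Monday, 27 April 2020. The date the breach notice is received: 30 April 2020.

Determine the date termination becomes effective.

The last day of the cure period: 27 April 2020 + 7 days = 4 May 2020.
The last day of the suspension period: 10 business days after Monday, 4 May 2020, skipping weekends and the listed holiday on May 12 — May 5, May 6, May 7, May 8, May 11, May 13, May 14, May 15, May 18, May 19 — lands on Tuesday, 19 May 2020.
Adding 62 calendar days to 19 May 2020 gives 20 July 2020, which is the date termination becomes effective.

20 July 2020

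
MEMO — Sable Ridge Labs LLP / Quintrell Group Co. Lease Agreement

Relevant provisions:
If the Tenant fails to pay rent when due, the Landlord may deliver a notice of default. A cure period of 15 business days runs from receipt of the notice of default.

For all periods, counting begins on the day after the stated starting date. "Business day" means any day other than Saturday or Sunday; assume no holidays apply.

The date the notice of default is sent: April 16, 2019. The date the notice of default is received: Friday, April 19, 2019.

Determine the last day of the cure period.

May 10, 2019

The last day of the cure period: counting 15 business days from Friday, April 19, 2019 (Apr 22, Apr 23, Apr 24, Apr 25, …, May 8, May 9, May 10, skipping weekends) reaches Friday, May 10, 2019.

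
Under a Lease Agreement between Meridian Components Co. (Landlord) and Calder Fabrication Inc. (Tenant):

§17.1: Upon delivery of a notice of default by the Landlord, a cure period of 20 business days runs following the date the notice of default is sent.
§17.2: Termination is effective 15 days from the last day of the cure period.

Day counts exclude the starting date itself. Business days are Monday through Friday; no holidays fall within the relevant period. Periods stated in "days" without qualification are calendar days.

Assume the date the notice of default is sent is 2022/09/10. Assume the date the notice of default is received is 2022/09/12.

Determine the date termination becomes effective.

2022/10/22

The last day of the cure period: counting 20 business days from Saturday, 2022/09/10 (Sep 12, Sep 13, Sep 14, Sep 15, …, Oct 5, Oct 6, Oct 7, skipping weekends) reaches Friday, 2022/10/07.
Adding 15 calendar days to 2022/10/07 gives 2022/10/22, which is the date termination becomes effective.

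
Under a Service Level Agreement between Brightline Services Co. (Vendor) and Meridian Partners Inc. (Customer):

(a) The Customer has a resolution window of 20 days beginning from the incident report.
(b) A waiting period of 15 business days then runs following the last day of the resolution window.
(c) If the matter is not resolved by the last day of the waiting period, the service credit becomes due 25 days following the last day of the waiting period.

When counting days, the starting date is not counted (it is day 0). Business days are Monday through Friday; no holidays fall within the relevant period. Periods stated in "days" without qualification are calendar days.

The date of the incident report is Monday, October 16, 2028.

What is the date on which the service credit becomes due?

December 19, 2028

Adding 20 calendar days to October 16, 2028 gives November 5, 2028, which is the last day of the resolution window.
The last day of the waiting period: 15 business days after Sunday, November 5, 2028, skipping weekends — Nov 6, Nov 7, Nov 8, Nov 9, …, Nov 22, Nov 23, Nov 24 — lands on Friday, November 24, 2028.
Adding 25 calendar days to November 24, 2028 gives December 19, 2028, which is the date on which the service credit becomes due.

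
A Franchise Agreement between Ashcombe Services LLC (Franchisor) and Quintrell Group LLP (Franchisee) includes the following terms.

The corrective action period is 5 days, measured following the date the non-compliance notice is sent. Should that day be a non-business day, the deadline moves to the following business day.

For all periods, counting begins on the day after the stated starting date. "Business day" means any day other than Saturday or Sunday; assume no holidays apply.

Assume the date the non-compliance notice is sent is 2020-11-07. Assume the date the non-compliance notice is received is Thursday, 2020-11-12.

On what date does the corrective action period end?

2020-11-12

Adding 5 calendar days to 2020-11-07 gives 2020-11-12, which is the last day of the corrective action period. 2020-11-12 is a Thursday, so no roll-forward applies.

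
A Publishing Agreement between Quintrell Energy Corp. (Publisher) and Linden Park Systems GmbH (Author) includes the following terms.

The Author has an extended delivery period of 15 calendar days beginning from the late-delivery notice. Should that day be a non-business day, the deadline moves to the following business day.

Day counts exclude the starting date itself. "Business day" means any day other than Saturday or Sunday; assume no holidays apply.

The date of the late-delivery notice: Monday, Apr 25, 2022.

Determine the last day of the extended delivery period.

May 10, 2022

Adding 15 calendar days to Apr 25, 2022 gives May 10, 2022, which is the last day of the extended delivery period. May 10, 2022 is a Tuesday, so no roll-forward applies.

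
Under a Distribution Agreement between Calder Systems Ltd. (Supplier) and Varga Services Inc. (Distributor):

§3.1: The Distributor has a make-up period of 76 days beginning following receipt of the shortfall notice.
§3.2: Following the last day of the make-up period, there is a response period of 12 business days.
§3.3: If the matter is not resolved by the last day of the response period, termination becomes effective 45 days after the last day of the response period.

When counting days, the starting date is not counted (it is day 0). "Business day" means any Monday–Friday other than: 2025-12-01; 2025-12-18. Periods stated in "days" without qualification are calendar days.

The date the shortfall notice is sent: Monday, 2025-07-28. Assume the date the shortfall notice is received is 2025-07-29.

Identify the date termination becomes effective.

2025-12-13

The last day of the make-up period: 76 calendar days after 2025-07-29 is 2025-10-13.
The last day of the response period: 12 business days after Monday, 2025-10-13, skipping weekends — Oct 14, Oct 15, Oct 16, Oct 17, …, Oct 27, Oct 28, Oct 29 — lands on Wednesday, 2025-10-29.
The date termination becomes effective: 2025-10-29 + 45 days = 2025-12-13.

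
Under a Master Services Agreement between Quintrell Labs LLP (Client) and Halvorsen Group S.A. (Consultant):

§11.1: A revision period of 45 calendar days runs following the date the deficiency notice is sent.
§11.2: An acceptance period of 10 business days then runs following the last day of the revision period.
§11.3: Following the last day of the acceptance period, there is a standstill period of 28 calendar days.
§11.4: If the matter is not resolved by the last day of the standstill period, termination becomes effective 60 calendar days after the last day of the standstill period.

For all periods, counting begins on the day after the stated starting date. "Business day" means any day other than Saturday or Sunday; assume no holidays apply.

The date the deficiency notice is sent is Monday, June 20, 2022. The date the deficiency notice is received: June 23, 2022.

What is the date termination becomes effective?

November 14, 2022

The last day of the revision period: 45 calendar days after June 20, 2022 is August 4, 2022.
The last day of the acceptance period: 10 business days after Thursday, August 4, 2022, skipping weekends — Aug 5, Aug 8, Aug 9, Aug 10, Aug 11, Aug 12, Aug 15, Aug 16, Aug 17, Aug 18 — lands on Thursday, August 18, 2022.
The last day of the standstill period: August 18, 2022 + 28 days = September 15, 2022.
Adding 60 calendar days to September 15, 2022 gives November 14, 2022, which is the date termination becomes effective.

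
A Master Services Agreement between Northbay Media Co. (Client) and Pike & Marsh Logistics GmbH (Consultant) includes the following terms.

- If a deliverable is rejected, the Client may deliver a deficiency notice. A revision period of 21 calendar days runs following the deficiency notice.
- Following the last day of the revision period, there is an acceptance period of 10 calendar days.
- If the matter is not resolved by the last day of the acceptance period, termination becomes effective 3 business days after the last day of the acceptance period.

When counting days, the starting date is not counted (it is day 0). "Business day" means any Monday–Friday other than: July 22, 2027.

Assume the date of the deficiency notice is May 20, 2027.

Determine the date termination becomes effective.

The last day of the revision period: 21 calendar days after May 20, 2027 is June 10, 2027.
The last day of the acceptance period: June 10, 2027 + 10 days = June 20, 2027.
The date termination becomes effective: 3 business days after Sunday, June 20, 2027, skipping weekends — Jun 21, Jun 22, Jun 23 — lands on Wednesday, June 23, 2027.

June 23, 2027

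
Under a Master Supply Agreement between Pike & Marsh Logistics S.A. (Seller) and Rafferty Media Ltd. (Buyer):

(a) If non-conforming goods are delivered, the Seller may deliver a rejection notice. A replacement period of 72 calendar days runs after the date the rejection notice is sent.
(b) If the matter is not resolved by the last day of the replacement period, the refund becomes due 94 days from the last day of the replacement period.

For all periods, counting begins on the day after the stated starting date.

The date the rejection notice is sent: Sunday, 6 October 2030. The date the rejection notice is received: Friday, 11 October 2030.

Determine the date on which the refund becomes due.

The last day of the replacement period: 6 October 2030 + 72 days = 17 December 2030.
The date on which the refund becomes due: 94 calendar days after 17 December 2030 is 21 March 2031.

21 March 2031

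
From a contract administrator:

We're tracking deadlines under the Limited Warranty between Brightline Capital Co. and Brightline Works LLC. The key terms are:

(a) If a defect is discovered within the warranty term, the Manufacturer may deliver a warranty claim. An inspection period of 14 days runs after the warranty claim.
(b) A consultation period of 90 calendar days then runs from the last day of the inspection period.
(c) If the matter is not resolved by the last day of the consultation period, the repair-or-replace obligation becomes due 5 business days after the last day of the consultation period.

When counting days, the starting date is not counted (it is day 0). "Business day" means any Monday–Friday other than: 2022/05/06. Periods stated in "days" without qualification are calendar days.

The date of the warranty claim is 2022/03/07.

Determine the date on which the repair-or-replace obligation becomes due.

2022/06/24

Adding 14 calendar days to 2022/03/07 gives 2022/03/21, which is the last day of the inspection period.
The last day of the consultation period: 2022/03/21 + 90 days = 2022/06/19.
The date on which the repair-or-replace obligation becomes due: 5 business days after Sunday, 2022/06/19, skipping weekends — Jun 20, Jun 21, Jun 22, Jun 23, Jun 24 — lands on Friday, 2022/06/24.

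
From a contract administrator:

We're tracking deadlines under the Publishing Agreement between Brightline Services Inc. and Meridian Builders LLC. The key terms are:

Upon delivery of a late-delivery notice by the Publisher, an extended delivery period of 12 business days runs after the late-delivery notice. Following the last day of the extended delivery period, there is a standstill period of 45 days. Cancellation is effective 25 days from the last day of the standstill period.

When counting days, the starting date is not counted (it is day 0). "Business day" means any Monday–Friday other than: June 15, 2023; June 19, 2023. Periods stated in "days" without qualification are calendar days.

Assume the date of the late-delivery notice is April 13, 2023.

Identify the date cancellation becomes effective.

July 10, 2023

The last day of the extended delivery period: 12 business days after Thursday, April 13, 2023, skipping weekends — Apr 14, Apr 17, Apr 18, Apr 19, …, Apr 27, Apr 28, May 1 — lands on Monday, May 1, 2023.
The last day of the standstill period: 45 calendar days after May 1, 2023 is June 15, 2023.
The date cancellation becomes effective: 25 calendar days after June 15, 2023 is July 10, 2023.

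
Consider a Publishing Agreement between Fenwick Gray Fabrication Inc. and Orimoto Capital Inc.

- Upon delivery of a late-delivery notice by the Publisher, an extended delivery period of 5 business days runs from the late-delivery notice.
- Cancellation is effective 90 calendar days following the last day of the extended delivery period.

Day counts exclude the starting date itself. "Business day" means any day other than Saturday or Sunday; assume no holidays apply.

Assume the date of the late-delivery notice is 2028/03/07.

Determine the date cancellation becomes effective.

From Tuesday, 2028/03/07, 5 business days (Mar 8, Mar 9, Mar 10, Mar 13, Mar 14, skipping weekends) brings us to Tuesday, 2028/03/14, which is the last day of the extended delivery period.
Adding 90 calendar days to 2028/03/14 gives 2028/06/12, which is the date cancellation becomes effective.

2028/06/12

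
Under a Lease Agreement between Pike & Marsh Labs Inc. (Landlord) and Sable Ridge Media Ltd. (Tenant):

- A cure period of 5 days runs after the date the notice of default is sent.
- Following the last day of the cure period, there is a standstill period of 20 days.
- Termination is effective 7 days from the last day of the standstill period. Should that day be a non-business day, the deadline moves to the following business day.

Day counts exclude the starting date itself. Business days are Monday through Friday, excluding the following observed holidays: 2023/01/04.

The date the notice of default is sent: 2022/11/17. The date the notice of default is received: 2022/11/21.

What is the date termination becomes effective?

Adding 5 calendar days to 2022/11/17 gives 2022/11/22, which is the last day of the cure period.
Adding 20 calendar days to 2022/11/22 gives 2022/12/12, which is the last day of the standstill period.
Adding 7 calendar days to 2022/12/12 gives 2022/12/19, which is the date termination becomes effective. 2022/12/19 is a Monday and is not a listed holiday, so no roll-forward applies.

2022/12/19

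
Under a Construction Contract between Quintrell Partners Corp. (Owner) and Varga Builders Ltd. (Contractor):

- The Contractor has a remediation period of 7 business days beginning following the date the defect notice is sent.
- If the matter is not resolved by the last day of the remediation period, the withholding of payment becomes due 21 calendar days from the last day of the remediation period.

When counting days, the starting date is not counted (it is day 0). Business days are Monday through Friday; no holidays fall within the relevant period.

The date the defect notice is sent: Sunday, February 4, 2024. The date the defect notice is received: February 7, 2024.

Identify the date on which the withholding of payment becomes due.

March 5, 2024

The last day of the remediation period: 7 business days after Sunday, February 4, 2024, skipping weekends — Feb 5, Feb 6, Feb 7, Feb 8, Feb 9, Feb 12, Feb 13 — lands on Tuesday, February 13, 2024.
Adding 21 calendar days to February 13, 2024 gives March 5, 2024, which is the date on which the withholding of payment becomes due.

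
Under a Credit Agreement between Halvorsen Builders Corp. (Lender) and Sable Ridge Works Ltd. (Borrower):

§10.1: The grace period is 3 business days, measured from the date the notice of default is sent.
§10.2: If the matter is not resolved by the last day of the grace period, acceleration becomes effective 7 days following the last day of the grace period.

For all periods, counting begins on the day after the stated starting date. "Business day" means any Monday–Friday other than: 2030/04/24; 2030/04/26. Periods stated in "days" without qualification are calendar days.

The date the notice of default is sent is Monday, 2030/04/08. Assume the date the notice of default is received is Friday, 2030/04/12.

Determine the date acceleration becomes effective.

2030/04/18

The last day of the grace period: counting 3 business days from Monday, 2030/04/08 (Apr 9, Apr 10, Apr 11, skipping weekends) reaches Thursday, 2030/04/11.
The date acceleration becomes effective: 2030/04/11 + 7 days = 2030/04/18.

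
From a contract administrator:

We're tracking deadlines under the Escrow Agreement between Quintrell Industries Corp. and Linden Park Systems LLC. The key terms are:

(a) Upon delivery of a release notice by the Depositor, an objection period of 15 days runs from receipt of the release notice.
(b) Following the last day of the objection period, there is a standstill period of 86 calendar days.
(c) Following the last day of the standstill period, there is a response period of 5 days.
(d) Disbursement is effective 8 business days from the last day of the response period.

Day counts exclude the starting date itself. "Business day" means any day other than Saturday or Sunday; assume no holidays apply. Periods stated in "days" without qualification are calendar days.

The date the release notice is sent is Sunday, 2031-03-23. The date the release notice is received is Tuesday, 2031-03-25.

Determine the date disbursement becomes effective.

2031-07-21

Adding 15 calendar days to 2031-03-25 gives 2031-04-09, which is the last day of the objection period.
The last day of the standstill period: 86 calendar days after 2031-04-09 is 2031-07-04.
The last day of the response period: 2031-07-04 + 5 days = 2031-07-09.
The date disbursement becomes effective: 8 business days after Wednesday, 2031-07-09, skipping weekends — Jul 10, Jul 11, Jul 14, Jul 15, Jul 16, Jul 17, Jul 18, Jul 21 — lands on Monday, 2031-07-21.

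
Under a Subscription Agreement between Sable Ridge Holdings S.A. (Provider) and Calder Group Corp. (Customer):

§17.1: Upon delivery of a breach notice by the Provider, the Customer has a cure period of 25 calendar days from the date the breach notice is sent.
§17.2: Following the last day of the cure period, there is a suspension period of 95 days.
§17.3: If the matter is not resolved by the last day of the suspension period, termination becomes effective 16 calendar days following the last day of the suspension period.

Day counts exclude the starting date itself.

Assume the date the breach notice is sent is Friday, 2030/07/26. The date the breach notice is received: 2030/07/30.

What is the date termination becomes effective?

2030/12/09

The last day of the cure period: 2030/07/26 + 25 days = 2030/08/20.
The last day of the suspension period: 95 calendar days after 2030/08/20 is 2030/11/23.
Adding 16 calendar days to 2030/11/23 gives 2030/12/09, which is the date termination becomes effective.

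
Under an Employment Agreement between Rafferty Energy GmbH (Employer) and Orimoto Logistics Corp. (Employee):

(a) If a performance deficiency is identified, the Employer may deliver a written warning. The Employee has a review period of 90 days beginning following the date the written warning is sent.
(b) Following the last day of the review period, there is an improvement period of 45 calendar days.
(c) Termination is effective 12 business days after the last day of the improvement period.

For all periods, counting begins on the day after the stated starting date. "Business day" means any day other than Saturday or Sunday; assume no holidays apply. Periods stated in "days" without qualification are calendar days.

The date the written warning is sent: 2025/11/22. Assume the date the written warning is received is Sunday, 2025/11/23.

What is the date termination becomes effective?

The last day of the review period: 90 calendar days after 2025/11/22 is 2026/02/20.
The last day of the improvement period: 45 calendar days after 2026/02/20 is 2026/04/06.
The date termination becomes effective: counting 12 business days from Monday, 2026/04/06 (Apr 7, Apr 8, Apr 9, Apr 10, …, Apr 20, Apr 21, Apr 22, skipping weekends) reaches Wednesday, 2026/04/22.

2026/04/22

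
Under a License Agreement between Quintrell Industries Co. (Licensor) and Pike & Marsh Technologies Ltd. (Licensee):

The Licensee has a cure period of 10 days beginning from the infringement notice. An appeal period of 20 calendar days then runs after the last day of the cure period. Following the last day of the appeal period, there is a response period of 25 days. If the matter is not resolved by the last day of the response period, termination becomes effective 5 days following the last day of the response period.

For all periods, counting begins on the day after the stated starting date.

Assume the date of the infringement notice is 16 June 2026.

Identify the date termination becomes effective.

Adding 10 calendar days to 16 June 2026 gives 26 June 2026, which is the last day of the cure period.
The last day of the appeal period: 26 June 2026 + 20 days = 16 July 2026.
Adding 25 calendar days to 16 July 2026 gives 10 August 2026, which is the last day of the response period.
Adding 5 calendar days to 10 August 2026 gives 15 August 2026, which is the date termination becomes effective.

15 August 2026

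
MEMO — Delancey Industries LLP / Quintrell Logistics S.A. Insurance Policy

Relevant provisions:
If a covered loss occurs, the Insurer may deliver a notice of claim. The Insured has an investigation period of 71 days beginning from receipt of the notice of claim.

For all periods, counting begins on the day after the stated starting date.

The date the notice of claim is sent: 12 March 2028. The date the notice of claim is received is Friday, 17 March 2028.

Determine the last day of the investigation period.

27 May 2028

The last day of the investigation period: 17 March 2028 + 71 days = 27 May 2028.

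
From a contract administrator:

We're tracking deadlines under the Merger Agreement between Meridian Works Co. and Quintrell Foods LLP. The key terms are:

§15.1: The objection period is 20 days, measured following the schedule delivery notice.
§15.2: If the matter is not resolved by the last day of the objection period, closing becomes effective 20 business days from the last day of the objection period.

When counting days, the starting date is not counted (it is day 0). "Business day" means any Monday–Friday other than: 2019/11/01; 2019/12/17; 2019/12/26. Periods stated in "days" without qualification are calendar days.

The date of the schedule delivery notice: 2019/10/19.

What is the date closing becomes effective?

2019/12/06

The last day of the objection period: 20 calendar days after 2019/10/19 is 2019/11/08.
The date closing becomes effective: counting 20 business days from Friday, 2019/11/08 (Nov 11, Nov 12, Nov 13, Nov 14, …, Dec 4, Dec 5, Dec 6, skipping weekends) reaches Friday, 2019/12/06.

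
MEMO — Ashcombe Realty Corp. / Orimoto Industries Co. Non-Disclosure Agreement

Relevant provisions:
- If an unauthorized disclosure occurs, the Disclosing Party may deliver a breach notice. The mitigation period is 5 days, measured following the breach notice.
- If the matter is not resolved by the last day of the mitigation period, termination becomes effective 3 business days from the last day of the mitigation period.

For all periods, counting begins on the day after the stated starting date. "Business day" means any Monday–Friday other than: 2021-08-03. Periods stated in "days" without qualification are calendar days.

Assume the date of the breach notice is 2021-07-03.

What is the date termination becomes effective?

The last day of the mitigation period: 5 calendar days after 2021-07-03 is 2021-07-08.
The date termination becomes effective: counting 3 business days from Thursday, 2021-07-08 (Jul 9, Jul 12, Jul 13, skipping weekends) reaches Tuesday, 2021-07-13.

2021-07-13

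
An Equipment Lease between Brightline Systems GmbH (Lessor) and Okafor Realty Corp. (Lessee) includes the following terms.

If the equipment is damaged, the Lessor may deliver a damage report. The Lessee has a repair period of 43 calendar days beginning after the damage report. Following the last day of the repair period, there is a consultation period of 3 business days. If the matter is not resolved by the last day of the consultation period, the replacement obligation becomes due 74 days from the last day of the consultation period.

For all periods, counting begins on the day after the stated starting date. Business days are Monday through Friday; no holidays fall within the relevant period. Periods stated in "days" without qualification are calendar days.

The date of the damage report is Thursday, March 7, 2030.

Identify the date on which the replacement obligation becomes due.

The last day of the repair period: 43 calendar days after March 7, 2030 is April 19, 2030.
The last day of the consultation period: counting 3 business days from Friday, April 19, 2030 (Apr 22, Apr 23, Apr 24, skipping weekends) reaches Wednesday, April 24, 2030.
Adding 74 calendar days to April 24, 2030 gives July 7, 2030, which is the date on which the replacement obligation becomes due.

July 7, 2030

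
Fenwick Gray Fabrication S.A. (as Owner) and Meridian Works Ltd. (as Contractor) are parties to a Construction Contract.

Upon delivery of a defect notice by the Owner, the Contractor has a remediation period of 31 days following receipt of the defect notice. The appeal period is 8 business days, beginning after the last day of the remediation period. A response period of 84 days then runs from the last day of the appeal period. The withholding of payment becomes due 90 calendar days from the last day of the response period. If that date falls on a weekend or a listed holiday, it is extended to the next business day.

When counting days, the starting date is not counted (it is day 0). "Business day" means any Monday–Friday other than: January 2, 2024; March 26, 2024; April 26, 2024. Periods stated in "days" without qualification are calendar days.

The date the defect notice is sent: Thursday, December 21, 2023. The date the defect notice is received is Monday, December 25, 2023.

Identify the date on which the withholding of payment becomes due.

July 29, 2024

Adding 31 calendar days to December 25, 2023 gives January 25, 2024, which is the last day of the remediation period.
The last day of the appeal period: 8 business days after Thursday, January 25, 2024, skipping weekends — Jan 26, Jan 29, Jan 30, Jan 31, Feb 1, Feb 2, Feb 5, Feb 6 — lands on Tuesday, February 6, 2024.
The last day of the response period: February 6, 2024 + 84 days = April 30, 2024.
The date on which the withholding of payment becomes due: April 30, 2024 + 90 days = July 29, 2024. July 29, 2024 is a Monday and is not a listed holiday, so no roll-forward applies.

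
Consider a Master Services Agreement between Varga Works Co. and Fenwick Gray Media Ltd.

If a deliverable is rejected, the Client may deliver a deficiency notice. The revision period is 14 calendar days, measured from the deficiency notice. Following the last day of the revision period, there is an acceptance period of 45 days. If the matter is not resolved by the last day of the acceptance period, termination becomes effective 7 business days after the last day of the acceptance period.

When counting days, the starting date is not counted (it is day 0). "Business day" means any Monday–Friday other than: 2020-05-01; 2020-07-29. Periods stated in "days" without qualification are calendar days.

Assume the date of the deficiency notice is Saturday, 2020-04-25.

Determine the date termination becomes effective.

Adding 14 calendar days to 2020-04-25 gives 2020-05-09, which is the last day of the revision period.
The last day of the acceptance period: 2020-05-09 + 45 days = 2020-06-23.
From Tuesday, 2020-06-23, 7 business days (Jun 24, Jun 25, Jun 26, Jun 29, Jun 30, Jul 1, Jul 2, skipping weekends) brings us to Thursday, 2020-07-02, which is the date termination becomes effective.

2020-07-02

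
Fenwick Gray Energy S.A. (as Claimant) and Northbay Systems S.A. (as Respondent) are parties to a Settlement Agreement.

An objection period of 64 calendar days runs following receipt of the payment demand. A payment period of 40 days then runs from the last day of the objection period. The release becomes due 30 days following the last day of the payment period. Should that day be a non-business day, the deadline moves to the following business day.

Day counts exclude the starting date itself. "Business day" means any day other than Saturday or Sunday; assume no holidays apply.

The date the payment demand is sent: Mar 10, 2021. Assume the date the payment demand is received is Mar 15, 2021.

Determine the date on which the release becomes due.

The last day of the objection period: Mar 15, 2021 + 64 days = May 18, 2021.
Adding 40 calendar days to May 18, 2021 gives Jun 27, 2021, which is the last day of the payment period.
The date on which the release becomes due: Jun 27, 2021 + 30 days = Jul 27, 2021. Jul 27, 2021 is a Tuesday, so no roll-forward applies.

Jul 27, 2021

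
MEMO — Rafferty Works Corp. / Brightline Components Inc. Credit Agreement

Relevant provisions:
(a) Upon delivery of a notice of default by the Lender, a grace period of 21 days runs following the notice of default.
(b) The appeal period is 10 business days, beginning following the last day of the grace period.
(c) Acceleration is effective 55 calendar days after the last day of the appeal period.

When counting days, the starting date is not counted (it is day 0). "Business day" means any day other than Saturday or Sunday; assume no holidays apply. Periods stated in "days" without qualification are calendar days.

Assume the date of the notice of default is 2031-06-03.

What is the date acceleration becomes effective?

2031-09-01

Adding 21 calendar days to 2031-06-03 gives 2031-06-24, which is the last day of the grace period.
From Tuesday, 2031-06-24, 10 business days (Jun 25, Jun 26, Jun 27, Jun 30, Jul 1, Jul 2, Jul 3, Jul 4, Jul 7, Jul 8, skipping weekends) brings us to Tuesday, 2031-07-08, which is the last day of the appeal period.
The date acceleration becomes effective: 2031-07-08 + 55 days = 2031-09-01.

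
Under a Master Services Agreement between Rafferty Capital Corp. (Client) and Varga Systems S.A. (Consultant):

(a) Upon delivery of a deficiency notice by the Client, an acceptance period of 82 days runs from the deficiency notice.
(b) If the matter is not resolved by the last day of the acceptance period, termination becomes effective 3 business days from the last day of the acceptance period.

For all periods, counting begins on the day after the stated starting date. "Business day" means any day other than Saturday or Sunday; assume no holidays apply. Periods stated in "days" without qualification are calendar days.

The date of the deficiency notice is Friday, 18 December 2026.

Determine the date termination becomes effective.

The last day of the acceptance period: 82 calendar days after 18 December 2026 is 10 March 2027.
The date termination becomes effective: 3 business days after Wednesday, 10 March 2027, skipping weekends — Mar 11, Mar 12, Mar 15 — lands on Monday, 15 March 2027.

15 March 2027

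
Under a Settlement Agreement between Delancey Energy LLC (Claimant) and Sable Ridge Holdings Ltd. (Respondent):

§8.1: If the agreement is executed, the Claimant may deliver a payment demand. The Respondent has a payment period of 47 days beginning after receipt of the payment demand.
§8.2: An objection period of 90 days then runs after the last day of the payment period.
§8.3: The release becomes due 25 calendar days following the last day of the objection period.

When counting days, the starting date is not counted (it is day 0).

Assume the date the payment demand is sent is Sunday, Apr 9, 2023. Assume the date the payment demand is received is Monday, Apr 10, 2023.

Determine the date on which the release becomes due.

Adding 47 calendar days to Apr 10, 2023 gives May 27, 2023, which is the last day of the payment period.
The last day of the objection period: May 27, 2023 + 90 days = Aug 25, 2023.
Adding 25 calendar days to Aug 25, 2023 gives Sep 19, 2023, which is the date on which the release becomes due.

Sep 19, 2023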